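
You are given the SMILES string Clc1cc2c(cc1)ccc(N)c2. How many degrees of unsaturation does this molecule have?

7

Molecular formula: C10H8ClN.
DoU = (2C + 2 + N − H − X) / 2, where X is the halogen count and O/S are ignored.
    = (2·10 + 2 + 1 − 8 − 1) / 2 = 14 / 2 = 7.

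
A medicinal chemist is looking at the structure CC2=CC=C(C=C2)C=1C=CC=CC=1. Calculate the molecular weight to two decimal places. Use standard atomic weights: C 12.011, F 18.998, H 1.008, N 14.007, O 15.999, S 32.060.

First, the molecular formula is C13H12 (counting implicit H from valence).
  C: 13 × 12.011 = 156.143
  H: 12 × 1.008 = 12.096
Sum: 13×12.011 + 12×1.008 = 168.239 → 168.24 g/mol.

168.24 g/mol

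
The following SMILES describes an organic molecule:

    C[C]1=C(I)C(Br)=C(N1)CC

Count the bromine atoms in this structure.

1

Scan the SMILES for Br atoms (remember two-letter symbols like Cl and Br are single atoms).
Bromine count: 1.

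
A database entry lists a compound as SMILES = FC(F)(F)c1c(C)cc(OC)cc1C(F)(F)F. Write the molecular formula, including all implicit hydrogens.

C10H8F6O

Walk through each heavy atom and fill implicit hydrogens from standard valence (C 4, N 3, O 2, S 2, halogen 1); for lowercase aromatic atoms, an aromatic c carries 1 H when it has two neighbours and 0 H with three, and aromatic n carries 0 H:
  atom 1: F (halogen, monovalent) → 0 H
  atom 2: C, bond orders sum to 4 (valence 4) → 0 H
  atom 3: F (halogen, monovalent) → 0 H
  atom 4: F (halogen, monovalent) → 0 H
  atom 5: aromatic c, 3 neighbours → 0 H
  atom 6: aromatic c, 3 neighbours → 0 H
  atom 7: C, bond orders sum to 1 (valence 4) → 3 H
  atom 8: aromatic c, 2 neighbours → 1 H
  atom 9: aromatic c, 3 neighbours → 0 H
  atom 10: O, bond orders sum to 2 (valence 2) → 0 H
  atom 11: C, bond orders sum to 1 (valence 4) → 3 H
  atom 12: aromatic c, 2 neighbours → 1 H
  atom 13: aromatic c, 3 neighbours → 0 H
  atom 14: C, bond orders sum to 4 (valence 4) → 0 H
  atom 15: F (halogen, monovalent) → 0 H
  atom 16: F (halogen, monovalent) → 0 H
  atom 17: F (halogen, monovalent) → 0 H
Totals → C:10, H:8, F:6, O:1.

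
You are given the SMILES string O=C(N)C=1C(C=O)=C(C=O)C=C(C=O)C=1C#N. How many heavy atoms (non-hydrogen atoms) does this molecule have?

17

Every atom symbol written in the SMILES (organic subset) is one heavy atom; implicit H are not written.
Heavy atoms by element → C:11, N:2, O:4.
Total: 17.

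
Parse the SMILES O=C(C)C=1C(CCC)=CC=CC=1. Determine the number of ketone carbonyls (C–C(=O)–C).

1

The ketone motif appears at heavy-atom position 2 in the SMILES.
Ketone count: 1.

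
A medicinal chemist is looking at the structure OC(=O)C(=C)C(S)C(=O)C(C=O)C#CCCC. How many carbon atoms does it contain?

Count every carbon token in the SMILES (each C, including those in ring-closure positions and inside branches).
Carbon count: 12.

12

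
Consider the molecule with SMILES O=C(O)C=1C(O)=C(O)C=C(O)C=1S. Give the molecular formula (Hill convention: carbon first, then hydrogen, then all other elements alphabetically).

Walk through each heavy atom and fill implicit hydrogens from standard valence (C 4, N 3, O 2, S 2, halogen 1):
  atom 1: O, bond orders sum to 2 (valence 2) → 0 H
  atom 2: C, bond orders sum to 4 (valence 4) → 0 H
  atom 3: O, bond orders sum to 1 (valence 2) → 1 H
  atom 4: C, bond orders sum to 4 (valence 4) → 0 H
  atom 5: C, bond orders sum to 4 (valence 4) → 0 H
  atom 6: O, bond orders sum to 1 (valence 2) → 1 H
  atom 7: C, bond orders sum to 4 (valence 4) → 0 H
  atom 8: O, bond orders sum to 1 (valence 2) → 1 H
  atom 9: C, bond orders sum to 3 (valence 4) → 1 H
  atom 10: C, bond orders sum to 4 (valence 4) → 0 H
  atom 11: O, bond orders sum to 1 (valence 2) → 1 H
  atom 12: C, bond orders sum to 4 (valence 4) → 0 H
  atom 13: S, bond orders sum to 1 (valence 2) → 1 H
Totals → C:7, H:6, O:5, S:1.
In Hill order: C7H6O5S.

C7H6O5S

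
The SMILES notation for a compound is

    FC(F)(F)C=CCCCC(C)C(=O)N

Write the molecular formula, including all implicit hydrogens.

C9H14F3NO

Walk through each heavy atom and fill implicit hydrogens from standard valence (C 4, N 3, O 2, S 2, halogen 1):
  atom 1: F (halogen, monovalent) → 0 H
  atom 2: C, bond orders sum to 4 (valence 4) → 0 H
  atom 3: F (halogen, monovalent) → 0 H
  atom 4: F (halogen, monovalent) → 0 H
  atom 5: C, bond orders sum to 3 (valence 4) → 1 H
  atom 6: C, bond orders sum to 3 (valence 4) → 1 H
  atom 7: C, bond orders sum to 2 (valence 4) → 2 H
  atom 8: C, bond orders sum to 2 (valence 4) → 2 H
  atom 9: C, bond orders sum to 2 (valence 4) → 2 H
  atom 10: C, bond orders sum to 3 (valence 4) → 1 H
  atom 11: C, bond orders sum to 1 (valence 4) → 3 H
  atom 12: C, bond orders sum to 4 (valence 4) → 0 H
  atom 13: O, bond orders sum to 2 (valence 2) → 0 H
  atom 14: N, bond orders sum to 1 (valence 3) → 2 H
Totals → C:9, H:14, F:3, N:1, O:1.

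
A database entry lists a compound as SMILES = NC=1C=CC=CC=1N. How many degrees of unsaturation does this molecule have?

4

Degree of unsaturation = (number of rings) + (number of π bonds).
Ring closures in the SMILES: 1.
π bonds: 3 double bonds (each 1 DoU) → 3 DoU from unsaturation.
Total DoU = 1 + 3 = 4.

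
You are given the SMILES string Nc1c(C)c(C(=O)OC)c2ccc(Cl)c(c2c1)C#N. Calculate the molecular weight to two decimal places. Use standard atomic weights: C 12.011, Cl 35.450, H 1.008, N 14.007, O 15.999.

274.70 g/mol

First, the molecular formula is C14H11ClN2O2 (counting implicit H from valence).
  C: 14 × 12.011 = 168.154
  Cl: 1 × 35.450 = 35.450
  H: 11 × 1.008 = 11.088
  N: 2 × 14.007 = 28.014
  O: 2 × 15.999 = 31.998
Sum: 14×12.011 + 1×35.450 + 11×1.008 + 2×14.007 + 2×15.999 = 274.704 → 274.70 g/mol.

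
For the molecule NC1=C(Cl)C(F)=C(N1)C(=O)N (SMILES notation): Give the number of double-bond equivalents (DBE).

4

Degree of unsaturation = (number of rings) + (number of π bonds).
Ring closures in the SMILES: 1.
π bonds: 3 double bonds (each 1 DoU) → 3 DoU from unsaturation.
Total DoU = 1 + 3 = 4.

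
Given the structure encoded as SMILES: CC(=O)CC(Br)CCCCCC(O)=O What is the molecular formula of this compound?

C10H17BrO3

Walk through each heavy atom and fill implicit hydrogens from standard valence (C 4, N 3, O 2, S 2, halogen 1):
  atom 1: C, bond orders sum to 1 (valence 4) → 3 H
  atom 2: C, bond orders sum to 4 (valence 4) → 0 H
  atom 3: O, bond orders sum to 2 (valence 2) → 0 H
  atom 4: C, bond orders sum to 2 (valence 4) → 2 H
  atom 5: C, bond orders sum to 3 (valence 4) → 1 H
  atom 6: Br (halogen, monovalent) → 0 H
  atom 7: C, bond orders sum to 2 (valence 4) → 2 H
  atom 8: C, bond orders sum to 2 (valence 4) → 2 H
  atom 9: C, bond orders sum to 2 (valence 4) → 2 H
  atom 10: C, bond orders sum to 2 (valence 4) → 2 H
  atom 11: C, bond orders sum to 2 (valence 4) → 2 H
  atom 12: C, bond orders sum to 4 (valence 4) → 0 H
  atom 13: O, bond orders sum to 1 (valence 2) → 1 H
  atom 14: O, bond orders sum to 2 (valence 2) → 0 H
Totals → C:10, H:17, Br:1, O:3.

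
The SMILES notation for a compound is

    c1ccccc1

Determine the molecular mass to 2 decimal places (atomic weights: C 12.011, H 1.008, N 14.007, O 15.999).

First, the molecular formula is C6H6 (counting implicit H from valence).
  C: 6 × 12.011 = 72.066
  H: 6 × 1.008 = 6.048
Sum: 6×12.011 + 6×1.008 = 78.114 → 78.11 g/mol.

78.11 g/mol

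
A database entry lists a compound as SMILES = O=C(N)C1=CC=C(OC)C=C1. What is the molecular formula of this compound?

Walk through each heavy atom and fill implicit hydrogens from standard valence (C 4, N 3, O 2, S 2, halogen 1):
  atom 1: O, bond orders sum to 2 (valence 2) → 0 H
  atom 2: C, bond orders sum to 4 (valence 4) → 0 H
  atom 3: N, bond orders sum to 1 (valence 3) → 2 H
  atom 4: C, bond orders sum to 4 (valence 4) → 0 H
  atom 5: C, bond orders sum to 3 (valence 4) → 1 H
  atom 6: C, bond orders sum to 3 (valence 4) → 1 H
  atom 7: C, bond orders sum to 4 (valence 4) → 0 H
  atom 8: O, bond orders sum to 2 (valence 2) → 0 H
  atom 9: C, bond orders sum to 1 (valence 4) → 3 H
  atom 10: C, bond orders sum to 3 (valence 4) → 1 H
  atom 11: C, bond orders sum to 3 (valence 4) → 1 H
Totals → C:8, H:9, N:1, O:2.
In Hill order: C8H9NO2.

C8H9NO2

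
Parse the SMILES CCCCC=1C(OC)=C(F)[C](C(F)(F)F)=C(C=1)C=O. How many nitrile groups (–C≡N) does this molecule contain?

Scan the SMILES for the nitrile motif — none present.
Groups that are present: 1 aldehyde, 1 ether.

0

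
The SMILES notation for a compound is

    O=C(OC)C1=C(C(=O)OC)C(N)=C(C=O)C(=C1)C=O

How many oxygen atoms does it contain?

6

Scan the SMILES for O atoms (remember two-letter symbols like Cl and Br are single atoms).
Oxygen count: 6.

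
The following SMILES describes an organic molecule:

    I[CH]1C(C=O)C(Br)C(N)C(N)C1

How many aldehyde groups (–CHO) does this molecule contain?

The aldehyde motif appears at heavy-atom position 4 in the SMILES.
Other groups present: 2 primary amine.
Aldehyde count: 1.

1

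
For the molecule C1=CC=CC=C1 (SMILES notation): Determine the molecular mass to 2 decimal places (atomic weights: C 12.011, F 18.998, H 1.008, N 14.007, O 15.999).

First, the molecular formula is C6H6 (counting implicit H from valence).
  C: 6 × 12.011 = 72.066
  H: 6 × 1.008 = 6.048
Sum: 6×12.011 + 6×1.008 = 78.114 → 78.11 g/mol.

78.11 g/mol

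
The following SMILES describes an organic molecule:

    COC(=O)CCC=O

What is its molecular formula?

C5H8O3

Walk through each heavy atom and fill implicit hydrogens from standard valence (C 4, N 3, O 2, S 2, halogen 1):
  atom 1: C, bond orders sum to 1 (valence 4) → 3 H
  atom 2: O, bond orders sum to 2 (valence 2) → 0 H
  atom 3: C, bond orders sum to 4 (valence 4) → 0 H
  atom 4: O, bond orders sum to 2 (valence 2) → 0 H
  atom 5: C, bond orders sum to 2 (valence 4) → 2 H
  atom 6: C, bond orders sum to 2 (valence 4) → 2 H
  atom 7: C, bond orders sum to 3 (valence 4) → 1 H
  atom 8: O, bond orders sum to 2 (valence 2) → 0 H
Totals → C:5, H:8, O:3.
In Hill order: C5H8O3.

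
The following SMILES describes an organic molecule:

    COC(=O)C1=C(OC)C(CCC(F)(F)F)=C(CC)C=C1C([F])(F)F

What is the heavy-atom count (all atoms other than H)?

24

Every atom symbol written in the SMILES (organic subset) is one heavy atom; implicit H are not written.
Heavy atoms by element → C:15, F:6, O:3.
Total: 24.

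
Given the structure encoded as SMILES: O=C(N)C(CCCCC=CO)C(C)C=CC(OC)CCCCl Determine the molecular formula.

C17H30ClNO3

Walk through each heavy atom and fill implicit hydrogens from standard valence (C 4, N 3, O 2, S 2, halogen 1):
  atom 1: O, bond orders sum to 2 (valence 2) → 0 H
  atom 2: C, bond orders sum to 4 (valence 4) → 0 H
  atom 3: N, bond orders sum to 1 (valence 3) → 2 H
  atom 4: C, bond orders sum to 3 (valence 4) → 1 H
  atom 5: C, bond orders sum to 2 (valence 4) → 2 H
  atom 6: C, bond orders sum to 2 (valence 4) → 2 H
  atom 7: C, bond orders sum to 2 (valence 4) → 2 H
  atom 8: C, bond orders sum to 2 (valence 4) → 2 H
  atom 9: C, bond orders sum to 3 (valence 4) → 1 H
  atom 10: C, bond orders sum to 3 (valence 4) → 1 H
  atom 11: O, bond orders sum to 1 (valence 2) → 1 H
  atom 12: C, bond orders sum to 3 (valence 4) → 1 H
  atom 13: C, bond orders sum to 1 (valence 4) → 3 H
  atom 14: C, bond orders sum to 3 (valence 4) → 1 H
  atom 15: C, bond orders sum to 3 (valence 4) → 1 H
  atom 16: C, bond orders sum to 3 (valence 4) → 1 H
  atom 17: O, bond orders sum to 2 (valence 2) → 0 H
  atom 18: C, bond orders sum to 1 (valence 4) → 3 H
  atom 19: C, bond orders sum to 2 (valence 4) → 2 H
  atom 20: C, bond orders sum to 2 (valence 4) → 2 H
  atom 21: C, bond orders sum to 2 (valence 4) → 2 H
  atom 22: Cl (halogen, monovalent) → 0 H
Totals → C:17, H:30, Cl:1, N:1, O:3.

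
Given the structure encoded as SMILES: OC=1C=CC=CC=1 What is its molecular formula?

C6H6O

Walk through each heavy atom and fill implicit hydrogens from standard valence (C 4, N 3, O 2, S 2, halogen 1):
  atom 1: O, bond orders sum to 1 (valence 2) → 1 H
  atom 2: C, bond orders sum to 4 (valence 4) → 0 H
  atom 3: C, bond orders sum to 3 (valence 4) → 1 H
  atom 4: C, bond orders sum to 3 (valence 4) → 1 H
  atom 5: C, bond orders sum to 3 (valence 4) → 1 H
  atom 6: C, bond orders sum to 3 (valence 4) → 1 H
  atom 7: C, bond orders sum to 3 (valence 4) → 1 H
Totals → C:6, H:6, O:1.
In Hill order: C6H6O.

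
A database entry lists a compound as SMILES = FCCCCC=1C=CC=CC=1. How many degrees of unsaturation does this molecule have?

Molecular formula: C10H13F.
DoU = (2C + 2 + N − H − X) / 2, where X is the halogen count and O/S are ignored.
    = (2·10 + 2 + 0 − 13 − 1) / 2 = 8 / 2 = 4.

4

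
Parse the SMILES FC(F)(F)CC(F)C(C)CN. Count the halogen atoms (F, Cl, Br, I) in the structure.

Halogen atoms appear at heavy-atom positions 1, 3, 4, 7 (4×F).
Other groups present: 1 primary amine.
Halogen count: 4.

4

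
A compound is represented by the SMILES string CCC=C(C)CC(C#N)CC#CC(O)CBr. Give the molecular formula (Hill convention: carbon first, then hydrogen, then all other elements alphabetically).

C13H18BrNO

Walk through each heavy atom and fill implicit hydrogens from standard valence (C 4, N 3, O 2, S 2, halogen 1):
  atom 1: C, bond orders sum to 1 (valence 4) → 3 H
  atom 2: C, bond orders sum to 2 (valence 4) → 2 H
  atom 3: C, bond orders sum to 3 (valence 4) → 1 H
  atom 4: C, bond orders sum to 4 (valence 4) → 0 H
  atom 5: C, bond orders sum to 1 (valence 4) → 3 H
  atom 6: C, bond orders sum to 2 (valence 4) → 2 H
  atom 7: C, bond orders sum to 3 (valence 4) → 1 H
  atom 8: C, bond orders sum to 4 (valence 4) → 0 H
  atom 9: N, bond orders sum to 3 (valence 3) → 0 H
  atom 10: C, bond orders sum to 2 (valence 4) → 2 H
  atom 11: C, bond orders sum to 4 (valence 4) → 0 H
  atom 12: C, bond orders sum to 4 (valence 4) → 0 H
  atom 13: C, bond orders sum to 3 (valence 4) → 1 H
  atom 14: O, bond orders sum to 1 (valence 2) → 1 H
  atom 15: C, bond orders sum to 2 (valence 4) → 2 H
  atom 16: Br (halogen, monovalent) → 0 H
Totals → C:13, H:18, Br:1, N:1, O:1.
In Hill order: C13H18BrNO.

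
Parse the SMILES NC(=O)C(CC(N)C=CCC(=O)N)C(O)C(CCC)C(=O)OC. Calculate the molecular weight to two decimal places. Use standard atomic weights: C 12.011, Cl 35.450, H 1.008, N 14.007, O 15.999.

329.40 g/mol

First, the molecular formula is C15H27N3O5 (counting implicit H from valence).
  C: 15 × 12.011 = 180.165
  H: 27 × 1.008 = 27.216
  N: 3 × 14.007 = 42.021
  O: 5 × 15.999 = 79.995
Sum: 15×12.011 + 27×1.008 + 3×14.007 + 5×15.999 = 329.397 → 329.40 g/mol.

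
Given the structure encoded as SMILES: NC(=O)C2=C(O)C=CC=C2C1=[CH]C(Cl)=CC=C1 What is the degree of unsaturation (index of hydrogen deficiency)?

Degree of unsaturation = (number of rings) + (number of π bonds).
Ring closures in the SMILES: 2.
π bonds: 7 double bonds (each 1 DoU) → 7 DoU from unsaturation.
Total DoU = 2 + 7 = 9.

9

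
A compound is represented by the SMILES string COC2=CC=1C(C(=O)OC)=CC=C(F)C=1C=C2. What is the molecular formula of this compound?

C13H11FO3

Walk through each heavy atom and fill implicit hydrogens from standard valence (C 4, N 3, O 2, S 2, halogen 1):
  atom 1: C, bond orders sum to 1 (valence 4) → 3 H
  atom 2: O, bond orders sum to 2 (valence 2) → 0 H
  atom 3: C, bond orders sum to 4 (valence 4) → 0 H
  atom 4: C, bond orders sum to 3 (valence 4) → 1 H
  atom 5: C, bond orders sum to 4 (valence 4) → 0 H
  atom 6: C, bond orders sum to 4 (valence 4) → 0 H
  atom 7: C, bond orders sum to 4 (valence 4) → 0 H
  atom 8: O, bond orders sum to 2 (valence 2) → 0 H
  atom 9: O, bond orders sum to 2 (valence 2) → 0 H
  atom 10: C, bond orders sum to 1 (valence 4) → 3 H
  atom 11: C, bond orders sum to 3 (valence 4) → 1 H
  atom 12: C, bond orders sum to 3 (valence 4) → 1 H
  atom 13: C, bond orders sum to 4 (valence 4) → 0 H
  atom 14: F (halogen, monovalent) → 0 H
  atom 15: C, bond orders sum to 4 (valence 4) → 0 H
  atom 16: C, bond orders sum to 3 (valence 4) → 1 H
  atom 17: C, bond orders sum to 3 (valence 4) → 1 H
Totals → C:13, H:11, F:1, O:3.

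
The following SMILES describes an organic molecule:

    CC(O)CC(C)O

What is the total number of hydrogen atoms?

Walk through each heavy atom and fill implicit hydrogens from standard valence (C 4, N 3, O 2, S 2, halogen 1):
  atom 1: C, bond orders sum to 1 (valence 4) → 3 H
  atom 2: C, bond orders sum to 3 (valence 4) → 1 H
  atom 3: O, bond orders sum to 1 (valence 2) → 1 H
  atom 4: C, bond orders sum to 2 (valence 4) → 2 H
  atom 5: C, bond orders sum to 3 (valence 4) → 1 H
  atom 6: C, bond orders sum to 1 (valence 4) → 3 H
  atom 7: O, bond orders sum to 1 (valence 2) → 1 H
Total hydrogens: 12.

12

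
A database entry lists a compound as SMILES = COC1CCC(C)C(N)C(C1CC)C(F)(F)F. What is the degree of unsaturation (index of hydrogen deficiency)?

1

Molecular formula: C12H22F3NO.
DoU = (2C + 2 + N − H − X) / 2, where X is the halogen count and O/S are ignored.
    = (2·12 + 2 + 1 − 22 − 3) / 2 = 2 / 2 = 1.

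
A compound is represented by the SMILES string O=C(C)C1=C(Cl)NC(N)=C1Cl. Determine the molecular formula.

C6H6Cl2N2O

Walk through each heavy atom and fill implicit hydrogens from standard valence (C 4, N 3, O 2, S 2, halogen 1):
  atom 1: O, bond orders sum to 2 (valence 2) → 0 H
  atom 2: C, bond orders sum to 4 (valence 4) → 0 H
  atom 3: C, bond orders sum to 1 (valence 4) → 3 H
  atom 4: C, bond orders sum to 4 (valence 4) → 0 H
  atom 5: C, bond orders sum to 4 (valence 4) → 0 H
  atom 6: Cl (halogen, monovalent) → 0 H
  atom 7: N, bond orders sum to 2 (valence 3) → 1 H
  atom 8: C, bond orders sum to 4 (valence 4) → 0 H
  atom 9: N, bond orders sum to 1 (valence 3) → 2 H
  atom 10: C, bond orders sum to 4 (valence 4) → 0 H
  atom 11: Cl (halogen, monovalent) → 0 H
Totals → C:6, H:6, Cl:2, N:2, O:1.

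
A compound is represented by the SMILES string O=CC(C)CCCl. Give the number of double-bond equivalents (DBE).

Molecular formula: C5H9ClO.
DoU = (2C + 2 + N − H − X) / 2, where X is the halogen count and O/S are ignored.
    = (2·5 + 2 + 0 − 9 − 1) / 2 = 2 / 2 = 1.

1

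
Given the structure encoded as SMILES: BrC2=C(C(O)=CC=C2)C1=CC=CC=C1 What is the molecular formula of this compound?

Walk through each heavy atom and fill implicit hydrogens from standard valence (C 4, N 3, O 2, S 2, halogen 1):
  atom 1: Br (halogen, monovalent) → 0 H
  atom 2: C, bond orders sum to 4 (valence 4) → 0 H
  atom 3: C, bond orders sum to 4 (valence 4) → 0 H
  atom 4: C, bond orders sum to 4 (valence 4) → 0 H
  atom 5: O, bond orders sum to 1 (valence 2) → 1 H
  atom 6: C, bond orders sum to 3 (valence 4) → 1 H
  atom 7: C, bond orders sum to 3 (valence 4) → 1 H
  atom 8: C, bond orders sum to 3 (valence 4) → 1 H
  atom 9: C, bond orders sum to 4 (valence 4) → 0 H
  atom 10: C, bond orders sum to 3 (valence 4) → 1 H
  atom 11: C, bond orders sum to 3 (valence 4) → 1 H
  atom 12: C, bond orders sum to 3 (valence 4) → 1 H
  atom 13: C, bond orders sum to 3 (valence 4) → 1 H
  atom 14: C, bond orders sum to 3 (valence 4) → 1 H
Totals → C:12, H:9, Br:1, O:1.
In Hill order: C12H9BrO.

C12H9BrO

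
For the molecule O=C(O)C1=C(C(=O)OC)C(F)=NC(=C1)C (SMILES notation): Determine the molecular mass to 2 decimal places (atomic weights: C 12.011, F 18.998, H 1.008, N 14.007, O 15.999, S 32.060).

213.16 g/mol

First, the molecular formula is C9H8FNO4 (counting implicit H from valence).
  C: 9 × 12.011 = 108.099
  F: 1 × 18.998 = 18.998
  H: 8 × 1.008 = 8.064
  N: 1 × 14.007 = 14.007
  O: 4 × 15.999 = 63.996
Sum: 9×12.011 + 1×18.998 + 8×1.008 + 1×14.007 + 4×15.999 = 213.164 → 213.16 g/mol.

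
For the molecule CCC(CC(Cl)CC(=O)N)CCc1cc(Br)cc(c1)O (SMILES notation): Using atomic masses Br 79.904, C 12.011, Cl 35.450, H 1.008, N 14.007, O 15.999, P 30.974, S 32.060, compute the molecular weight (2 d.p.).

First, the molecular formula is C15H21BrClNO2 (counting implicit H from valence).
  Br: 1 × 79.904 = 79.904
  C: 15 × 12.011 = 180.165
  Cl: 1 × 35.450 = 35.450
  H: 21 × 1.008 = 21.168
  N: 1 × 14.007 = 14.007
  O: 2 × 15.999 = 31.998
Sum: 1×79.904 + 15×12.011 + 1×35.450 + 21×1.008 + 1×14.007 + 2×15.999 = 362.692 → 362.69 g/mol.

362.69 g/mol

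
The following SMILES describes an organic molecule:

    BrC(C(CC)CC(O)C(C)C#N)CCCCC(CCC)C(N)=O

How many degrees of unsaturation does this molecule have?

Molecular formula: C18H33BrN2O2.
DoU = (2C + 2 + N − H − X) / 2, where X is the halogen count and O/S are ignored.
    = (2·18 + 2 + 2 − 33 − 1) / 2 = 6 / 2 = 3.

3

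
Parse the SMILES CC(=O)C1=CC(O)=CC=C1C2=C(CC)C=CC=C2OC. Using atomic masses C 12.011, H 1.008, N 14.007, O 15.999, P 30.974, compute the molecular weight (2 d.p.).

270.33 g/mol

First, the molecular formula is C17H18O3 (counting implicit H from valence).
  C: 17 × 12.011 = 204.187
  H: 18 × 1.008 = 18.144
  O: 3 × 15.999 = 47.997
Sum: 17×12.011 + 18×1.008 + 3×15.999 = 270.328 → 270.33 g/mol.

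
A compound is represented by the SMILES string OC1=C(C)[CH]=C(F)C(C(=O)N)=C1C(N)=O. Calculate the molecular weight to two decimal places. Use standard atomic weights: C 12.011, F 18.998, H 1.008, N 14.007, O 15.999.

First, the molecular formula is C9H9FN2O3 (counting implicit H from valence).
  C: 9 × 12.011 = 108.099
  F: 1 × 18.998 = 18.998
  H: 9 × 1.008 = 9.072
  N: 2 × 14.007 = 28.014
  O: 3 × 15.999 = 47.997
Sum: 9×12.011 + 1×18.998 + 9×1.008 + 2×14.007 + 3×15.999 = 212.180 → 212.18 g/mol.

212.18 g/mol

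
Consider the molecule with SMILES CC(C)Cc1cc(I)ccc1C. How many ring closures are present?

1

In SMILES, each pair of matching ring-closure digits denotes one ring-closing bond; the number of such bonds equals the number of independent rings.
Ring-closure bonds here: 1.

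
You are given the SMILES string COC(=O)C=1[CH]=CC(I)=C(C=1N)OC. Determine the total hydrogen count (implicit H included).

10

Walk through each heavy atom and fill implicit hydrogens from standard valence (C 4, N 3, O 2, S 2, halogen 1):
  atom 1: C, bond orders sum to 1 (valence 4) → 3 H
  atom 2: O, bond orders sum to 2 (valence 2) → 0 H
  atom 3: C, bond orders sum to 4 (valence 4) → 0 H
  atom 4: O, bond orders sum to 2 (valence 2) → 0 H
  atom 5: C, bond orders sum to 4 (valence 4) → 0 H
  atom 6: C with explicit H count 1
  atom 7: C, bond orders sum to 3 (valence 4) → 1 H
  atom 8: C, bond orders sum to 4 (valence 4) → 0 H
  atom 9: I (halogen, monovalent) → 0 H
  atom 10: C, bond orders sum to 4 (valence 4) → 0 H
  atom 11: C, bond orders sum to 4 (valence 4) → 0 H
  atom 12: N, bond orders sum to 1 (valence 3) → 2 H
  atom 13: O, bond orders sum to 2 (valence 2) → 0 H
  atom 14: C, bond orders sum to 1 (valence 4) → 3 H
Total hydrogens: 10.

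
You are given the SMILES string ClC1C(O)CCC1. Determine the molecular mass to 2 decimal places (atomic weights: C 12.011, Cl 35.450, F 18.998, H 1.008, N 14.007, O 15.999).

120.58 g/mol

First, the molecular formula is C5H9ClO (counting implicit H from valence).
  C: 5 × 12.011 = 60.055
  Cl: 1 × 35.450 = 35.450
  H: 9 × 1.008 = 9.072
  O: 1 × 15.999 = 15.999
Sum: 5×12.011 + 1×35.450 + 9×1.008 + 1×15.999 = 120.576 → 120.58 g/mol.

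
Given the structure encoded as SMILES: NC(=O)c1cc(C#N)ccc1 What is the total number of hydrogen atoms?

6

Walk through each heavy atom and fill implicit hydrogens from standard valence (C 4, N 3, O 2, S 2, halogen 1); for lowercase aromatic atoms, an aromatic c carries 1 H when it has two neighbours and 0 H with three, and aromatic n carries 0 H:
  atom 1: N, bond orders sum to 1 (valence 3) → 2 H
  atom 2: C, bond orders sum to 4 (valence 4) → 0 H
  atom 3: O, bond orders sum to 2 (valence 2) → 0 H
  atom 4: aromatic c, 3 neighbours → 0 H
  atom 5: aromatic c, 2 neighbours → 1 H
  atom 6: aromatic c, 3 neighbours → 0 H
  atom 7: C, bond orders sum to 4 (valence 4) → 0 H
  atom 8: N, bond orders sum to 3 (valence 3) → 0 H
  atom 9: aromatic c, 2 neighbours → 1 H
  atom 10: aromatic c, 2 neighbours → 1 H
  atom 11: aromatic c, 2 neighbours → 1 H
Total hydrogens: 6.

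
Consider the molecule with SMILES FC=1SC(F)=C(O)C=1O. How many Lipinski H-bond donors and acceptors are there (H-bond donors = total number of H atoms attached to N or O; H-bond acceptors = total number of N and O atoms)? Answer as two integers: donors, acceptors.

2, 2

Donors: find every N or O and count the H atoms it carries.
  atom 7 (O): bond orders sum to 1 → 1 H
  atom 9 (O): bond orders sum to 1 → 1 H
Lipinski HBD = 2.
Acceptors: N atoms = 0, O atoms = 2 → HBA = 2.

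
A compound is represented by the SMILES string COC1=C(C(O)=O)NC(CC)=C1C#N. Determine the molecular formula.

C9H10N2O3

Walk through each heavy atom and fill implicit hydrogens from standard valence (C 4, N 3, O 2, S 2, halogen 1):
  atom 1: C, bond orders sum to 1 (valence 4) → 3 H
  atom 2: O, bond orders sum to 2 (valence 2) → 0 H
  atom 3: C, bond orders sum to 4 (valence 4) → 0 H
  atom 4: C, bond orders sum to 4 (valence 4) → 0 H
  atom 5: C, bond orders sum to 4 (valence 4) → 0 H
  atom 6: O, bond orders sum to 1 (valence 2) → 1 H
  atom 7: O, bond orders sum to 2 (valence 2) → 0 H
  atom 8: N, bond orders sum to 2 (valence 3) → 1 H
  atom 9: C, bond orders sum to 4 (valence 4) → 0 H
  atom 10: C, bond orders sum to 2 (valence 4) → 2 H
  atom 11: C, bond orders sum to 1 (valence 4) → 3 H
  atom 12: C, bond orders sum to 4 (valence 4) → 0 H
  atom 13: C, bond orders sum to 4 (valence 4) → 0 H
  atom 14: N, bond orders sum to 3 (valence 3) → 0 H
Totals → C:9, H:10, N:2, O:3.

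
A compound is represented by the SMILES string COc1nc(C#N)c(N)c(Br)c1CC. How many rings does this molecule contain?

In SMILES, each pair of matching ring-closure digits denotes one ring-closing bond; the number of such bonds equals the number of independent rings.
Ring-closure bonds here: 1.

1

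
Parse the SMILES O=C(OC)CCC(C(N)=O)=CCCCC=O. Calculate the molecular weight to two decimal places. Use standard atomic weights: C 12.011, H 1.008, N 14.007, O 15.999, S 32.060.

First, the molecular formula is C11H17NO4 (counting implicit H from valence).
  C: 11 × 12.011 = 132.121
  H: 17 × 1.008 = 17.136
  N: 1 × 14.007 = 14.007
  O: 4 × 15.999 = 63.996
Sum: 11×12.011 + 17×1.008 + 1×14.007 + 4×15.999 = 227.260 → 227.26 g/mol.

227.26 g/mol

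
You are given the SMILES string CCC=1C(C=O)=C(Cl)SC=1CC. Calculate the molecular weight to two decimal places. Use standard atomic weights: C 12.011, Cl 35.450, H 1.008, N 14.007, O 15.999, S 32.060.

First, the molecular formula is C9H11ClOS (counting implicit H from valence).
  C: 9 × 12.011 = 108.099
  Cl: 1 × 35.450 = 35.450
  H: 11 × 1.008 = 11.088
  O: 1 × 15.999 = 15.999
  S: 1 × 32.060 = 32.060
Sum: 9×12.011 + 1×35.450 + 11×1.008 + 1×15.999 + 1×32.060 = 202.696 → 202.70 g/mol.

202.70 g/mol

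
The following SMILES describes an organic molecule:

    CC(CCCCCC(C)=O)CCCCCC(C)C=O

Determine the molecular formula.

Walk through each heavy atom and fill implicit hydrogens from standard valence (C 4, N 3, O 2, S 2, halogen 1):
  atom 1: C, bond orders sum to 1 (valence 4) → 3 H
  atom 2: C, bond orders sum to 3 (valence 4) → 1 H
  atom 3: C, bond orders sum to 2 (valence 4) → 2 H
  atom 4: C, bond orders sum to 2 (valence 4) → 2 H
  atom 5: C, bond orders sum to 2 (valence 4) → 2 H
  atom 6: C, bond orders sum to 2 (valence 4) → 2 H
  atom 7: C, bond orders sum to 2 (valence 4) → 2 H
  atom 8: C, bond orders sum to 4 (valence 4) → 0 H
  atom 9: C, bond orders sum to 1 (valence 4) → 3 H
  atom 10: O, bond orders sum to 2 (valence 2) → 0 H
  atom 11: C, bond orders sum to 2 (valence 4) → 2 H
  atom 12: C, bond orders sum to 2 (valence 4) → 2 H
  atom 13: C, bond orders sum to 2 (valence 4) → 2 H
  atom 14: C, bond orders sum to 2 (valence 4) → 2 H
  atom 15: C, bond orders sum to 2 (valence 4) → 2 H
  atom 16: C, bond orders sum to 3 (valence 4) → 1 H
  atom 17: C, bond orders sum to 1 (valence 4) → 3 H
  atom 18: C, bond orders sum to 3 (valence 4) → 1 H
  atom 19: O, bond orders sum to 2 (valence 2) → 0 H
Totals → C:17, H:32, O:2.

C17H32O2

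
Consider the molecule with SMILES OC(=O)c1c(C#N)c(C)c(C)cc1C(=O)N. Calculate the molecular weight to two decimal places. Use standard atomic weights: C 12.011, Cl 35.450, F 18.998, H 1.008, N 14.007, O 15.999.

First, the molecular formula is C11H10N2O3 (counting implicit H from valence).
  C: 11 × 12.011 = 132.121
  H: 10 × 1.008 = 10.080
  N: 2 × 14.007 = 28.014
  O: 3 × 15.999 = 47.997
Sum: 11×12.011 + 10×1.008 + 2×14.007 + 3×15.999 = 218.212 → 218.21 g/mol.

218.21 g/mol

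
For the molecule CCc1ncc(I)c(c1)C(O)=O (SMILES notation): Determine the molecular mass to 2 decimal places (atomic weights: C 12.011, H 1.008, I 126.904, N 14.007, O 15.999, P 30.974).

First, the molecular formula is C8H8INO2 (counting implicit H from valence).
  C: 8 × 12.011 = 96.088
  H: 8 × 1.008 = 8.064
  I: 1 × 126.904 = 126.904
  N: 1 × 14.007 = 14.007
  O: 2 × 15.999 = 31.998
Sum: 8×12.011 + 8×1.008 + 1×126.904 + 1×14.007 + 2×15.999 = 277.061 → 277.06 g/mol.

277.06 g/mol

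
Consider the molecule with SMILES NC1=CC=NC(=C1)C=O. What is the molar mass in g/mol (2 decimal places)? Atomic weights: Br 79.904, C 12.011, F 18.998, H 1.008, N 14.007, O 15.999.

First, the molecular formula is C6H6N2O (counting implicit H from valence).
  C: 6 × 12.011 = 72.066
  H: 6 × 1.008 = 6.048
  N: 2 × 14.007 = 28.014
  O: 1 × 15.999 = 15.999
Sum: 6×12.011 + 6×1.008 + 2×14.007 + 1×15.999 = 122.127 → 122.13 g/mol.

122.13 g/mol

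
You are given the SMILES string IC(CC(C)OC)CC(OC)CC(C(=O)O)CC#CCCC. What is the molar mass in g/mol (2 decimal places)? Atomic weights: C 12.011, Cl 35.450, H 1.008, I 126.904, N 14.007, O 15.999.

424.32 g/mol

First, the molecular formula is C17H29IO4 (counting implicit H from valence).
  C: 17 × 12.011 = 204.187
  H: 29 × 1.008 = 29.232
  I: 1 × 126.904 = 126.904
  O: 4 × 15.999 = 63.996
Sum: 17×12.011 + 29×1.008 + 1×126.904 + 4×15.999 = 424.319 → 424.32 g/mol.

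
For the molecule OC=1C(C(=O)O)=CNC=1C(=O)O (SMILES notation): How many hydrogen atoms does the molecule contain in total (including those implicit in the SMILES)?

5

Walk through each heavy atom and fill implicit hydrogens from standard valence (C 4, N 3, O 2, S 2, halogen 1):
  atom 1: O, bond orders sum to 1 (valence 2) → 1 H
  atom 2: C, bond orders sum to 4 (valence 4) → 0 H
  atom 3: C, bond orders sum to 4 (valence 4) → 0 H
  atom 4: C, bond orders sum to 4 (valence 4) → 0 H
  atom 5: O, bond orders sum to 2 (valence 2) → 0 H
  atom 6: O, bond orders sum to 1 (valence 2) → 1 H
  atom 7: C, bond orders sum to 3 (valence 4) → 1 H
  atom 8: N, bond orders sum to 2 (valence 3) → 1 H
  atom 9: C, bond orders sum to 4 (valence 4) → 0 H
  atom 10: C, bond orders sum to 4 (valence 4) → 0 H
  atom 11: O, bond orders sum to 2 (valence 2) → 0 H
  atom 12: O, bond orders sum to 1 (valence 2) → 1 H
Total hydrogens: 5.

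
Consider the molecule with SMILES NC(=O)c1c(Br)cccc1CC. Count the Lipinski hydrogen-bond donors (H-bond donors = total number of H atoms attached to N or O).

Donors: find every N or O and count the H atoms it carries.
  atom 1 (N): bond orders sum to 1 → 2 H
  atom 3 (O): bond orders sum to 2 → 0 H
Lipinski HBD = 2.

2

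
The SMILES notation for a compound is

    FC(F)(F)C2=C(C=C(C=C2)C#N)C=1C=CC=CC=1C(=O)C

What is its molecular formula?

C16H10F3NO

Walk through each heavy atom and fill implicit hydrogens from standard valence (C 4, N 3, O 2, S 2, halogen 1):
  atom 1: F (halogen, monovalent) → 0 H
  atom 2: C, bond orders sum to 4 (valence 4) → 0 H
  atom 3: F (halogen, monovalent) → 0 H
  atom 4: F (halogen, monovalent) → 0 H
  atom 5: C, bond orders sum to 4 (valence 4) → 0 H
  atom 6: C, bond orders sum to 4 (valence 4) → 0 H
  atom 7: C, bond orders sum to 3 (valence 4) → 1 H
  atom 8: C, bond orders sum to 4 (valence 4) → 0 H
  atom 9: C, bond orders sum to 3 (valence 4) → 1 H
  atom 10: C, bond orders sum to 3 (valence 4) → 1 H
  atom 11: C, bond orders sum to 4 (valence 4) → 0 H
  atom 12: N, bond orders sum to 3 (valence 3) → 0 H
  atom 13: C, bond orders sum to 4 (valence 4) → 0 H
  atom 14: C, bond orders sum to 3 (valence 4) → 1 H
  atom 15: C, bond orders sum to 3 (valence 4) → 1 H
  atom 16: C, bond orders sum to 3 (valence 4) → 1 H
  atom 17: C, bond orders sum to 3 (valence 4) → 1 H
  atom 18: C, bond orders sum to 4 (valence 4) → 0 H
  atom 19: C, bond orders sum to 4 (valence 4) → 0 H
  atom 20: O, bond orders sum to 2 (valence 2) → 0 H
  atom 21: C, bond orders sum to 1 (valence 4) → 3 H
Totals → C:16, H:10, F:3, N:1, O:1.
In Hill order: C16H10F3NO.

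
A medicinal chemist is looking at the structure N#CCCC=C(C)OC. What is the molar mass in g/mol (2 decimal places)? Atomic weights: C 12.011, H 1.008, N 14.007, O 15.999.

First, the molecular formula is C7H11NO (counting implicit H from valence).
  C: 7 × 12.011 = 84.077
  H: 11 × 1.008 = 11.088
  N: 1 × 14.007 = 14.007
  O: 1 × 15.999 = 15.999
Sum: 7×12.011 + 11×1.008 + 1×14.007 + 1×15.999 = 125.171 → 125.17 g/mol.

125.17 g/mol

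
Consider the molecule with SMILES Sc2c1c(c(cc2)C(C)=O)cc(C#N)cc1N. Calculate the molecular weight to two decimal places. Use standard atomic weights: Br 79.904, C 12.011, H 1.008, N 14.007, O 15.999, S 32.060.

First, the molecular formula is C13H10N2OS (counting implicit H from valence).
  C: 13 × 12.011 = 156.143
  H: 10 × 1.008 = 10.080
  N: 2 × 14.007 = 28.014
  O: 1 × 15.999 = 15.999
  S: 1 × 32.060 = 32.060
Sum: 13×12.011 + 10×1.008 + 2×14.007 + 1×15.999 + 1×32.060 = 242.296 → 242.30 g/mol.

242.30 g/mol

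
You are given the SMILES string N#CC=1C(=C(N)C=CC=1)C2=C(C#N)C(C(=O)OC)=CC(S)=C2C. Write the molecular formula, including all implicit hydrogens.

Walk through each heavy atom and fill implicit hydrogens from standard valence (C 4, N 3, O 2, S 2, halogen 1):
  atom 1: N, bond orders sum to 3 (valence 3) → 0 H
  atom 2: C, bond orders sum to 4 (valence 4) → 0 H
  atom 3: C, bond orders sum to 4 (valence 4) → 0 H
  atom 4: C, bond orders sum to 4 (valence 4) → 0 H
  atom 5: C, bond orders sum to 4 (valence 4) → 0 H
  atom 6: N, bond orders sum to 1 (valence 3) → 2 H
  atom 7: C, bond orders sum to 3 (valence 4) → 1 H
  atom 8: C, bond orders sum to 3 (valence 4) → 1 H
  atom 9: C, bond orders sum to 3 (valence 4) → 1 H
  atom 10: C, bond orders sum to 4 (valence 4) → 0 H
  atom 11: C, bond orders sum to 4 (valence 4) → 0 H
  atom 12: C, bond orders sum to 4 (valence 4) → 0 H
  atom 13: N, bond orders sum to 3 (valence 3) → 0 H
  atom 14: C, bond orders sum to 4 (valence 4) → 0 H
  atom 15: C, bond orders sum to 4 (valence 4) → 0 H
  atom 16: O, bond orders sum to 2 (valence 2) → 0 H
  atom 17: O, bond orders sum to 2 (valence 2) → 0 H
  atom 18: C, bond orders sum to 1 (valence 4) → 3 H
  atom 19: C, bond orders sum to 3 (valence 4) → 1 H
  atom 20: C, bond orders sum to 4 (valence 4) → 0 H
  atom 21: S, bond orders sum to 1 (valence 2) → 1 H
  atom 22: C, bond orders sum to 4 (valence 4) → 0 H
  atom 23: C, bond orders sum to 1 (valence 4) → 3 H
Totals → C:17, H:13, N:3, O:2, S:1.

C17H13N3O2S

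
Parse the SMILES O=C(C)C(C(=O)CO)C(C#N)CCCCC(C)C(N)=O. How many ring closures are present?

0

In SMILES, each pair of matching ring-closure digits denotes one ring-closing bond; the number of such bonds equals the number of independent rings.
Ring-closure bonds here: 0.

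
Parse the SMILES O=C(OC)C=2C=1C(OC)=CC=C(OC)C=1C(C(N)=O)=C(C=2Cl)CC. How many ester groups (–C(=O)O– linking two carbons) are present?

The ester motif appears at heavy-atom position 2 in the SMILES.
Other groups present: 1 amide, 2 ether.
Ester count: 1.

1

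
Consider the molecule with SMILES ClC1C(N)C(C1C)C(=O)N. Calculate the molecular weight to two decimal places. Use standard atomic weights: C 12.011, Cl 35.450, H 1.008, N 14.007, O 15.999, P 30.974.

First, the molecular formula is C6H11ClN2O (counting implicit H from valence).
  C: 6 × 12.011 = 72.066
  Cl: 1 × 35.450 = 35.450
  H: 11 × 1.008 = 11.088
  N: 2 × 14.007 = 28.014
  O: 1 × 15.999 = 15.999
Sum: 6×12.011 + 1×35.450 + 11×1.008 + 2×14.007 + 1×15.999 = 162.617 → 162.62 g/mol.

162.62 g/mol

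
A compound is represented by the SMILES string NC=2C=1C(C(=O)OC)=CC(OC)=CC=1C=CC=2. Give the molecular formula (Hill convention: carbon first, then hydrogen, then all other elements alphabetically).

Walk through each heavy atom and fill implicit hydrogens from standard valence (C 4, N 3, O 2, S 2, halogen 1):
  atom 1: N, bond orders sum to 1 (valence 3) → 2 H
  atom 2: C, bond orders sum to 4 (valence 4) → 0 H
  atom 3: C, bond orders sum to 4 (valence 4) → 0 H
  atom 4: C, bond orders sum to 4 (valence 4) → 0 H
  atom 5: C, bond orders sum to 4 (valence 4) → 0 H
  atom 6: O, bond orders sum to 2 (valence 2) → 0 H
  atom 7: O, bond orders sum to 2 (valence 2) → 0 H
  atom 8: C, bond orders sum to 1 (valence 4) → 3 H
  atom 9: C, bond orders sum to 3 (valence 4) → 1 H
  atom 10: C, bond orders sum to 4 (valence 4) → 0 H
  atom 11: O, bond orders sum to 2 (valence 2) → 0 H
  atom 12: C, bond orders sum to 1 (valence 4) → 3 H
  atom 13: C, bond orders sum to 3 (valence 4) → 1 H
  atom 14: C, bond orders sum to 4 (valence 4) → 0 H
  atom 15: C, bond orders sum to 3 (valence 4) → 1 H
  atom 16: C, bond orders sum to 3 (valence 4) → 1 H
  atom 17: C, bond orders sum to 3 (valence 4) → 1 H
Totals → C:13, H:13, N:1, O:3.

C13H13NO3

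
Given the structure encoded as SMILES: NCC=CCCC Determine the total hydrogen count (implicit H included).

13

Walk through each heavy atom and fill implicit hydrogens from standard valence (C 4, N 3, O 2, S 2, halogen 1):
  atom 1: N, bond orders sum to 1 (valence 3) → 2 H
  atom 2: C, bond orders sum to 2 (valence 4) → 2 H
  atom 3: C, bond orders sum to 3 (valence 4) → 1 H
  atom 4: C, bond orders sum to 3 (valence 4) → 1 H
  atom 5: C, bond orders sum to 2 (valence 4) → 2 H
  atom 6: C, bond orders sum to 2 (valence 4) → 2 H
  atom 7: C, bond orders sum to 1 (valence 4) → 3 H
Total hydrogens: 13.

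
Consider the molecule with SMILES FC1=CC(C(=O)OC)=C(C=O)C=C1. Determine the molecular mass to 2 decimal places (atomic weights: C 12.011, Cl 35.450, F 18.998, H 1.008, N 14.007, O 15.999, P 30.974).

182.15 g/mol

First, the molecular formula is C9H7FO3 (counting implicit H from valence).
  C: 9 × 12.011 = 108.099
  F: 1 × 18.998 = 18.998
  H: 7 × 1.008 = 7.056
  O: 3 × 15.999 = 47.997
Sum: 9×12.011 + 1×18.998 + 7×1.008 + 3×15.999 = 182.150 → 182.15 g/mol.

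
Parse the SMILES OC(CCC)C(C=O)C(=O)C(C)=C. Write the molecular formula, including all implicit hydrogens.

Walk through each heavy atom and fill implicit hydrogens from standard valence (C 4, N 3, O 2, S 2, halogen 1):
  atom 1: O, bond orders sum to 1 (valence 2) → 1 H
  atom 2: C, bond orders sum to 3 (valence 4) → 1 H
  atom 3: C, bond orders sum to 2 (valence 4) → 2 H
  atom 4: C, bond orders sum to 2 (valence 4) → 2 H
  atom 5: C, bond orders sum to 1 (valence 4) → 3 H
  atom 6: C, bond orders sum to 3 (valence 4) → 1 H
  atom 7: C, bond orders sum to 3 (valence 4) → 1 H
  atom 8: O, bond orders sum to 2 (valence 2) → 0 H
  atom 9: C, bond orders sum to 4 (valence 4) → 0 H
  atom 10: O, bond orders sum to 2 (valence 2) → 0 H
  atom 11: C, bond orders sum to 4 (valence 4) → 0 H
  atom 12: C, bond orders sum to 1 (valence 4) → 3 H
  atom 13: C, bond orders sum to 2 (valence 4) → 2 H
Totals → C:10, H:16, O:3.
In Hill order: C10H16O3.

C10H16O3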